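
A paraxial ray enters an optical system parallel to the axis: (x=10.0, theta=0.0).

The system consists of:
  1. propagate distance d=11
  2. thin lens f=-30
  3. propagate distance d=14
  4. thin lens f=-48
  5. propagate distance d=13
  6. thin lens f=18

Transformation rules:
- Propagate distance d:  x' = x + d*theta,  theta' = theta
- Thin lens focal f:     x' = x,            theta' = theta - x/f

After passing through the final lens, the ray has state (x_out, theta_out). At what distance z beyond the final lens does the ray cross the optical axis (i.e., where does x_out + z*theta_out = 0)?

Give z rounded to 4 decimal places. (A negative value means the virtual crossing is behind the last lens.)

Answer: 36.0436

Derivation:
Initial: x=10.0000 theta=0.0000
After 1 (propagate distance d=11): x=10.0000 theta=0.0000
After 2 (thin lens f=-30): x=10.0000 theta=1/3 (≈0.3333)
After 3 (propagate distance d=14): x=44/3 (≈14.6667) theta=1/3 (≈0.3333)
After 4 (thin lens f=-48): x=44/3 (≈14.6667) theta=23/36 (≈0.6389)
After 5 (propagate distance d=13): x=827/36 (≈22.9722) theta=23/36 (≈0.6389)
After 6 (thin lens f=18): x=827/36 (≈22.9722) theta=-413/648 (≈-0.6373)
z_focus = -x_out/theta_out = -(827/36)/(-413/648) = 14886/413 ≈ 36.0436
Rounded to 4 decimal places: z = 36.0436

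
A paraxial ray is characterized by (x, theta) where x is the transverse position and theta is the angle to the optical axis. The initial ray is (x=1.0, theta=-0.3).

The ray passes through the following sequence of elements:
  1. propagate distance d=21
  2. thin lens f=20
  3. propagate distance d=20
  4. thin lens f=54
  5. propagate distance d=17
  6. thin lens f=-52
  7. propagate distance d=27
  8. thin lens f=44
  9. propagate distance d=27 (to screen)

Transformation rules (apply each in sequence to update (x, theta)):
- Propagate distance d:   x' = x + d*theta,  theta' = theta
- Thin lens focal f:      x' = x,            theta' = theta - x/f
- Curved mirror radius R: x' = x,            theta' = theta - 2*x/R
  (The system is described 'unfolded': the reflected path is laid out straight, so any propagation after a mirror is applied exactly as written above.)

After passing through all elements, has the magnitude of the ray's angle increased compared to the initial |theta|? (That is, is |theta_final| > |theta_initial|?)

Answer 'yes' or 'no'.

Initial: x=1.0000 theta=-0.3000
After 1 (propagate distance d=21): x=-5.3000 theta=-0.3000
After 2 (thin lens f=20): x=-5.3000 theta=-0.0350
After 3 (propagate distance d=20): x=-6.0000 theta=-0.0350
After 4 (thin lens f=54): x=-6.0000 theta=137/1800 (≈0.0761)
After 5 (propagate distance d=17): x=-8471/1800 (≈-4.7061) theta=137/1800 (≈0.0761)
After 6 (thin lens f=-52): x=-8471/1800 (≈-4.7061) theta=-449/31200 (≈-0.0144)
After 7 (propagate distance d=27): x=-476861/93600 (≈-5.0947) theta=-449/31200 (≈-0.0144)
After 8 (thin lens f=44): x=-476861/93600 (≈-5.0947) theta=37963/374400 (≈0.1014)
After 9 (propagate distance d=27 (to screen)): x=-882443/374400 (≈-2.3570) theta=37963/374400 (≈0.1014)
|theta_initial|=0.3000 |theta_final|=37963/374400 (≈0.1014) -> not increased

Answer: no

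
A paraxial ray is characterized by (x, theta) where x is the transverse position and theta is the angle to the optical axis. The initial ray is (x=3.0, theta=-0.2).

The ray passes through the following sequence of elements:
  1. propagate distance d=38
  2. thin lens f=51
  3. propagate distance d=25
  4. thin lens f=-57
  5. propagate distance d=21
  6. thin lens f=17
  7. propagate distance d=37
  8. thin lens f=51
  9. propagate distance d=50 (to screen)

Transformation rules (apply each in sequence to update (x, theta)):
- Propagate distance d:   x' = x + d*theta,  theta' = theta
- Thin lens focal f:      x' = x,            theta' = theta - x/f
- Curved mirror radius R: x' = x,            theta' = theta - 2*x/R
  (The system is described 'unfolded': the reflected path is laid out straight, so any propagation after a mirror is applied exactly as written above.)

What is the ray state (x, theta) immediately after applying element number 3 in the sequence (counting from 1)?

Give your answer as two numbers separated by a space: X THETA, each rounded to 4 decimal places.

Answer: -7.3451 -0.1098

Derivation:
Initial: x=3.0000 theta=-0.2000
After 1 (propagate distance d=38): x=-4.6000 theta=-0.2000
After 2 (thin lens f=51): x=-4.6000 theta=-28/255 (≈-0.1098)
After 3 (propagate distance d=25): x=-1873/255 (≈-7.3451) theta=-28/255 (≈-0.1098)
Rounded to 4 decimal places: x = -7.3451, theta = -0.1098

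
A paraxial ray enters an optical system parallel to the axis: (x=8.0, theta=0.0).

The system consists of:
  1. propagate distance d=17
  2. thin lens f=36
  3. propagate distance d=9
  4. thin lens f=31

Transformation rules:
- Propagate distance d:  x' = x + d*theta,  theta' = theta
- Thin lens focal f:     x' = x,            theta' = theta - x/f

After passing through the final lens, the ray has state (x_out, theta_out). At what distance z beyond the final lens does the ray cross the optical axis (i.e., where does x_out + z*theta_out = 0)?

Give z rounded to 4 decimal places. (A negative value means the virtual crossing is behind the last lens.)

Answer: 14.4310

Derivation:
Initial: x=8.0000 theta=0.0000
After 1 (propagate distance d=17): x=8.0000 theta=0.0000
After 2 (thin lens f=36): x=8.0000 theta=-2/9 (≈-0.2222)
After 3 (propagate distance d=9): x=6.0000 theta=-2/9 (≈-0.2222)
After 4 (thin lens f=31): x=6.0000 theta=-116/279 (≈-0.4158)
z_focus = -x_out/theta_out = -(6.0000)/(-116/279) = 837/58 ≈ 14.4310
Rounded to 4 decimal places: z = 14.4310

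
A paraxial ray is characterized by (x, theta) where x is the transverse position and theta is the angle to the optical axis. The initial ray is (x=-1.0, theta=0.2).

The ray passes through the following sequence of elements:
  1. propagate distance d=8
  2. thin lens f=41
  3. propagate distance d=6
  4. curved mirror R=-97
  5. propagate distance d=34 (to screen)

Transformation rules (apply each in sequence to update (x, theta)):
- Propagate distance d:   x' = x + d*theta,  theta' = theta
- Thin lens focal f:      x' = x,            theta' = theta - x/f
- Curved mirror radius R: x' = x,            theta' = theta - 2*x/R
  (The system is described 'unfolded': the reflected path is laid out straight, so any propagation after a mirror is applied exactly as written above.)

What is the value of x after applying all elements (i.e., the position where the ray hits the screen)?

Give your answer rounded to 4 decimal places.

Answer: 9.2149

Derivation:
Initial: x=-1.0000 theta=0.2000
After 1 (propagate distance d=8): x=0.6000 theta=0.2000
After 2 (thin lens f=41): x=0.6000 theta=38/205 (≈0.1854)
After 3 (propagate distance d=6): x=351/205 (≈1.7122) theta=38/205 (≈0.1854)
After 4 (curved mirror R=-97): x=351/205 (≈1.7122) theta=4388/19885 (≈0.2207)
After 5 (propagate distance d=34 (to screen)): x=183239/19885 (≈9.2149) theta=4388/19885 (≈0.2207)
Rounded to 4 decimal places: x = 9.2149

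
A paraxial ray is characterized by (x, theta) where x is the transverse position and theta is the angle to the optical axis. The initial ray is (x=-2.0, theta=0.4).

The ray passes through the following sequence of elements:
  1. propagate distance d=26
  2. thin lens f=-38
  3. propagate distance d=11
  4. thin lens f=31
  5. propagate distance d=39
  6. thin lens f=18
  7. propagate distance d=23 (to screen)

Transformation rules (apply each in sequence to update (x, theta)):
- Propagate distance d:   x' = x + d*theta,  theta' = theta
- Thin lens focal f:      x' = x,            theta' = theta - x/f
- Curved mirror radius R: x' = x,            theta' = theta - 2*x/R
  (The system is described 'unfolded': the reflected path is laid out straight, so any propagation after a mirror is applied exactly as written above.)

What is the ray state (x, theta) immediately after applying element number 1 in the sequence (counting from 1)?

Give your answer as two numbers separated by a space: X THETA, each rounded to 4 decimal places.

Initial: x=-2.0000 theta=0.4000
After 1 (propagate distance d=26): x=8.4000 theta=0.4000
Rounded to 4 decimal places: x = 8.4000, theta = 0.4000

Answer: 8.4000 0.4000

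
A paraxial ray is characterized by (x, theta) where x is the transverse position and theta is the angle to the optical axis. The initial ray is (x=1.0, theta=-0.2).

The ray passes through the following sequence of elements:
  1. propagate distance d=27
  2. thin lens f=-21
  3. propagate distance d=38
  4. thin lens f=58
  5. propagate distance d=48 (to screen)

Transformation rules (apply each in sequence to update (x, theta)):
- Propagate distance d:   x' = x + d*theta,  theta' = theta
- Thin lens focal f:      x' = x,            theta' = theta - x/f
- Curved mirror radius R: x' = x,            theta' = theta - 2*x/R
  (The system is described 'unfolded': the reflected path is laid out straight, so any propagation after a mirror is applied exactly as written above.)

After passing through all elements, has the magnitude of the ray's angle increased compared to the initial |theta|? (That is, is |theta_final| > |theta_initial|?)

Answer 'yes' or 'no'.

Answer: no

Derivation:
Initial: x=1.0000 theta=-0.2000
After 1 (propagate distance d=27): x=-4.4000 theta=-0.2000
After 2 (thin lens f=-21): x=-4.4000 theta=-43/105 (≈-0.4095)
After 3 (propagate distance d=38): x=-2096/105 (≈-19.9619) theta=-43/105 (≈-0.4095)
After 4 (thin lens f=58): x=-2096/105 (≈-19.9619) theta=-199/3045 (≈-0.0654)
After 5 (propagate distance d=48 (to screen)): x=-10048/435 (≈-23.0989) theta=-199/3045 (≈-0.0654)
|theta_initial|=0.2000 |theta_final|=199/3045 (≈0.0654) -> not increased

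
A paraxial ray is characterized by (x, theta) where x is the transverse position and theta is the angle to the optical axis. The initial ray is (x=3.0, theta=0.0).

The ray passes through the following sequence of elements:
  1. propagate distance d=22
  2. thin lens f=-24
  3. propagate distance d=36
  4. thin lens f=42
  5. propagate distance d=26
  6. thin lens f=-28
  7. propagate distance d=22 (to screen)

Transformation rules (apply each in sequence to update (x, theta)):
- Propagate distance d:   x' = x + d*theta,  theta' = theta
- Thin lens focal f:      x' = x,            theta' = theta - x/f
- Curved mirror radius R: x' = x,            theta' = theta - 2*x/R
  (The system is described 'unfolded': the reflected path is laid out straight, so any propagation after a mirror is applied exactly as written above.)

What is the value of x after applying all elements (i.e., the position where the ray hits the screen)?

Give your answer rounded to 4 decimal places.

Initial: x=3.0000 theta=0.0000
After 1 (propagate distance d=22): x=3.0000 theta=0.0000
After 2 (thin lens f=-24): x=3.0000 theta=0.1250
After 3 (propagate distance d=36): x=7.5000 theta=0.1250
After 4 (thin lens f=42): x=7.5000 theta=-3/56 (≈-0.0536)
After 5 (propagate distance d=26): x=171/28 (≈6.1071) theta=-3/56 (≈-0.0536)
After 6 (thin lens f=-28): x=171/28 (≈6.1071) theta=129/784 (≈0.1645)
After 7 (propagate distance d=22 (to screen)): x=3813/392 (≈9.7270) theta=129/784 (≈0.1645)
Rounded to 4 decimal places: x = 9.7270

Answer: 9.7270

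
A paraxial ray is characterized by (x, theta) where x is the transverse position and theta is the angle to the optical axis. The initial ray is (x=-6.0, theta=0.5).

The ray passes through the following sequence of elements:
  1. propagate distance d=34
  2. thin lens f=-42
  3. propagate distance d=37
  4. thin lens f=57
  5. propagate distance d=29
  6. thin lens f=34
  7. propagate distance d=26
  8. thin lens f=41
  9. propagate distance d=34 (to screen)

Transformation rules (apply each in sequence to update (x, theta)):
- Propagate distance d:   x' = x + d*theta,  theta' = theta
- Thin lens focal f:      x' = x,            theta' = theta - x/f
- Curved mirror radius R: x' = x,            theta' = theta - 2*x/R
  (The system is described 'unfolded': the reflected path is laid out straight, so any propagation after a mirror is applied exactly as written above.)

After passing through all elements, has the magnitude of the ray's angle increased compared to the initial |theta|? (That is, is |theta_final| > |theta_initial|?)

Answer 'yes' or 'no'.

Initial: x=-6.0000 theta=0.5000
After 1 (propagate distance d=34): x=11.0000 theta=0.5000
After 2 (thin lens f=-42): x=11.0000 theta=16/21 (≈0.7619)
After 3 (propagate distance d=37): x=823/21 (≈39.1905) theta=16/21 (≈0.7619)
After 4 (thin lens f=57): x=823/21 (≈39.1905) theta=89/1197 (≈0.0744)
After 5 (propagate distance d=29): x=49492/1197 (≈41.3467) theta=89/1197 (≈0.0744)
After 6 (thin lens f=34): x=49492/1197 (≈41.3467) theta=-3319/2907 (≈-1.1417)
After 7 (propagate distance d=26): x=79102/6783 (≈11.6618) theta=-3319/2907 (≈-1.1417)
After 8 (thin lens f=41): x=79102/6783 (≈11.6618) theta=-1189859/834309 (≈-1.4262)
After 9 (propagate distance d=34 (to screen)): x=-231020/6273 (≈-36.8277) theta=-1189859/834309 (≈-1.4262)
|theta_initial|=0.5000 |theta_final|=1189859/834309 (≈1.4262) -> increased

Answer: yes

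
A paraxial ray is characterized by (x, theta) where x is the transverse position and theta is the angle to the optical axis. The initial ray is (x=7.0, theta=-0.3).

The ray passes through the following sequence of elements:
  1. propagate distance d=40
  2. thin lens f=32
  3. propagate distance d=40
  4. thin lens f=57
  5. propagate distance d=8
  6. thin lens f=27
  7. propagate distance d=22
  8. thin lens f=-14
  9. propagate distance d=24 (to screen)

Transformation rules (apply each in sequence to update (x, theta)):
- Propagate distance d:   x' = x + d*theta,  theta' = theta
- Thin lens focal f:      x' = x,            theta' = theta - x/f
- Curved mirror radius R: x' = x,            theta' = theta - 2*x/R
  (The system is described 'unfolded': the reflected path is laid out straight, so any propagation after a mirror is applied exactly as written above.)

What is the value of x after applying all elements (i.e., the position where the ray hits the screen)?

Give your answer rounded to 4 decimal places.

Initial: x=7.0000 theta=-0.3000
After 1 (propagate distance d=40): x=-5.0000 theta=-0.3000
After 2 (thin lens f=32): x=-5.0000 theta=-23/160 (≈-0.1438)
After 3 (propagate distance d=40): x=-10.7500 theta=-23/160 (≈-0.1438)
After 4 (thin lens f=57): x=-10.7500 theta=409/9120 (≈0.0448)
After 5 (propagate distance d=8): x=-5923/570 (≈-10.3912) theta=409/9120 (≈0.0448)
After 6 (thin lens f=27): x=-5923/570 (≈-10.3912) theta=5569/12960 (≈0.4297)
After 7 (propagate distance d=22): x=-115447/123120 (≈-0.9377) theta=5569/12960 (≈0.4297)
After 8 (thin lens f=-14): x=-115447/123120 (≈-0.9377) theta=6947/19152 (≈0.3627)
After 9 (propagate distance d=24 (to screen)): x=352349/45360 (≈7.7678) theta=6947/19152 (≈0.3627)
Rounded to 4 decimal places: x = 7.7678

Answer: 7.7678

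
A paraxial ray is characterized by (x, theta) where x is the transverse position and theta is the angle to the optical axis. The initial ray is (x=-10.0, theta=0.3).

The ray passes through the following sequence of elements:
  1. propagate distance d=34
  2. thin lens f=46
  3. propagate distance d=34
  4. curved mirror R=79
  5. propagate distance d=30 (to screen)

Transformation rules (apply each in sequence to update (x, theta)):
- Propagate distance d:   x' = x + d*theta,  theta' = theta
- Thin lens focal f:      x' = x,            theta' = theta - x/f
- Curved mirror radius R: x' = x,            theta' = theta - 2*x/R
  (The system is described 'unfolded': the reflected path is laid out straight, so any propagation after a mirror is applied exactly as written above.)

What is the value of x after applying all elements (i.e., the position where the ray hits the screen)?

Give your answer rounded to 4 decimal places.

Answer: 11.3353

Derivation:
Initial: x=-10.0000 theta=0.3000
After 1 (propagate distance d=34): x=0.2000 theta=0.3000
After 2 (thin lens f=46): x=0.2000 theta=34/115 (≈0.2957)
After 3 (propagate distance d=34): x=1179/115 (≈10.2522) theta=34/115 (≈0.2957)
After 4 (curved mirror R=79): x=1179/115 (≈10.2522) theta=328/9085 (≈0.0361)
After 5 (propagate distance d=30 (to screen)): x=102981/9085 (≈11.3353) theta=328/9085 (≈0.0361)
Rounded to 4 decimal places: x = 11.3353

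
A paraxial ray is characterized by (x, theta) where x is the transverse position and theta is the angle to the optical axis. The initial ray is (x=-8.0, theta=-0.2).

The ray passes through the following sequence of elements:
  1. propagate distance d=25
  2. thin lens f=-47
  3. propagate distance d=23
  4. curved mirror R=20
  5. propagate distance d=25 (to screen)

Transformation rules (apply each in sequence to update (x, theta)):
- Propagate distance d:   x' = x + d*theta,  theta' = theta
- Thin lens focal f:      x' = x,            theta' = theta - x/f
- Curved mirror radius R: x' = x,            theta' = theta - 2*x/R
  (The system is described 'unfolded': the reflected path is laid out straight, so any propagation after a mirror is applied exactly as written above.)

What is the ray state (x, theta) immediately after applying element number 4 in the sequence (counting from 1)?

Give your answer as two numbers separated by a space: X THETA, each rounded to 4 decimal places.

Initial: x=-8.0000 theta=-0.2000
After 1 (propagate distance d=25): x=-13.0000 theta=-0.2000
After 2 (thin lens f=-47): x=-13.0000 theta=-112/235 (≈-0.4766)
After 3 (propagate distance d=23): x=-5631/235 (≈-23.9617) theta=-112/235 (≈-0.4766)
After 4 (curved mirror R=20): x=-5631/235 (≈-23.9617) theta=4511/2350 (≈1.9196)
Rounded to 4 decimal places: x = -23.9617, theta = 1.9196

Answer: -23.9617 1.9196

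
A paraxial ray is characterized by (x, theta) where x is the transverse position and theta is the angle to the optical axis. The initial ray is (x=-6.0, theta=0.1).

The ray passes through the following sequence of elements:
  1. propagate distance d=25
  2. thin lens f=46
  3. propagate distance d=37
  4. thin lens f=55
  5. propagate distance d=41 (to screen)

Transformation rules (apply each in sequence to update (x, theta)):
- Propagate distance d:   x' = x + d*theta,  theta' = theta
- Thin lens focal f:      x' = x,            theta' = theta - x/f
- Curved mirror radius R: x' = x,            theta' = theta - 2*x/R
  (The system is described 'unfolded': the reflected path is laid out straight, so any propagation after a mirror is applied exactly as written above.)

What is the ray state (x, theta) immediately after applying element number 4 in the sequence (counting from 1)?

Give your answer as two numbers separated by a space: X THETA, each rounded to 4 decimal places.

Initial: x=-6.0000 theta=0.1000
After 1 (propagate distance d=25): x=-3.5000 theta=0.1000
After 2 (thin lens f=46): x=-3.5000 theta=81/460 (≈0.1761)
After 3 (propagate distance d=37): x=1387/460 (≈3.0152) theta=81/460 (≈0.1761)
After 4 (thin lens f=55): x=1387/460 (≈3.0152) theta=767/6325 (≈0.1213)
Rounded to 4 decimal places: x = 3.0152, theta = 0.1213

Answer: 3.0152 0.1213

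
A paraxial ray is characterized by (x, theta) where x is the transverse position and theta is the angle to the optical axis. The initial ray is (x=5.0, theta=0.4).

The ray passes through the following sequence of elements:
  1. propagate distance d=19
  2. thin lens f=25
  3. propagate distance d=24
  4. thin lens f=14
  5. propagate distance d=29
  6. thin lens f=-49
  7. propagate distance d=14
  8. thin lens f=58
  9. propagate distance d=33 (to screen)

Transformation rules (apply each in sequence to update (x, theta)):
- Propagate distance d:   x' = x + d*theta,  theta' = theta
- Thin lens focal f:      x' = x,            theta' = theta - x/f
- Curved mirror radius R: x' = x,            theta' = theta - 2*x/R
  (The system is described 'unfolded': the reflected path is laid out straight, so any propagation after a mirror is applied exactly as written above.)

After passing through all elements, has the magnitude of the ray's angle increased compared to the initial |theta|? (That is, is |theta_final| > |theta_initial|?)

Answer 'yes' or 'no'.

Initial: x=5.0000 theta=0.4000
After 1 (propagate distance d=19): x=12.6000 theta=0.4000
After 2 (thin lens f=25): x=12.6000 theta=-0.1040
After 3 (propagate distance d=24): x=10.1040 theta=-0.1040
After 4 (thin lens f=14): x=10.1040 theta=-289/350 (≈-0.8257)
After 5 (propagate distance d=29): x=-24223/1750 (≈-13.8417) theta=-289/350 (≈-0.8257)
After 6 (thin lens f=-49): x=-24223/1750 (≈-13.8417) theta=-47514/42875 (≈-1.1082)
After 7 (propagate distance d=14): x=-359617/12250 (≈-29.3565) theta=-47514/42875 (≈-1.1082)
After 8 (thin lens f=58): x=-359617/12250 (≈-29.3565) theta=-598861/994700 (≈-0.6021)
After 9 (propagate distance d=33 (to screen)): x=-244816567/4973500 (≈-49.2242) theta=-598861/994700 (≈-0.6021)
|theta_initial|=0.4000 |theta_final|=598861/994700 (≈0.6021) -> increased

Answer: yes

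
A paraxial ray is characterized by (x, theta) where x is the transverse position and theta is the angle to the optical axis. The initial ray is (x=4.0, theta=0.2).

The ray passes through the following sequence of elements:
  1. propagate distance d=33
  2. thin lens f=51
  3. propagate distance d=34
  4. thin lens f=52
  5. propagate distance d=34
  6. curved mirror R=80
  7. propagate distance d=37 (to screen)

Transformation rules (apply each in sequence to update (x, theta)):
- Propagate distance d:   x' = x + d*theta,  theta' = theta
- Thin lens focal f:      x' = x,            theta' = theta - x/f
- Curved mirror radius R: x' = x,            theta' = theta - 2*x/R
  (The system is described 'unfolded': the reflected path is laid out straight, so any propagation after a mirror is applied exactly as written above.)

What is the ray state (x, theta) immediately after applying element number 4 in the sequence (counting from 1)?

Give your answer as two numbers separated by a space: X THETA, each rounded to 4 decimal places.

Initial: x=4.0000 theta=0.2000
After 1 (propagate distance d=33): x=10.6000 theta=0.2000
After 2 (thin lens f=51): x=10.6000 theta=-2/255 (≈-0.0078)
After 3 (propagate distance d=34): x=31/3 (≈10.3333) theta=-2/255 (≈-0.0078)
After 4 (thin lens f=52): x=31/3 (≈10.3333) theta=-913/4420 (≈-0.2066)
Rounded to 4 decimal places: x = 10.3333, theta = -0.2066

Answer: 10.3333 -0.2066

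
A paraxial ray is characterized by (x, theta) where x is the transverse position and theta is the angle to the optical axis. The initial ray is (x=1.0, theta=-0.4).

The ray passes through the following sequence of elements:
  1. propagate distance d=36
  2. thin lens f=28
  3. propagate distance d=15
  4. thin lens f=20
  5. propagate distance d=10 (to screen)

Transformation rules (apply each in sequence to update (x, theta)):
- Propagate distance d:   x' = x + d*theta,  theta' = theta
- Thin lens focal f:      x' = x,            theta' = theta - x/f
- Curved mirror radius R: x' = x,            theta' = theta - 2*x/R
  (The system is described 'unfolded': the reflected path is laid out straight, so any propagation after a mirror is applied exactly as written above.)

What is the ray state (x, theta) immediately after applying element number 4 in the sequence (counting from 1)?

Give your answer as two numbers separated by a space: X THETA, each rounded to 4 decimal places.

Answer: -12.2214 0.6896

Derivation:
Initial: x=1.0000 theta=-0.4000
After 1 (propagate distance d=36): x=-13.4000 theta=-0.4000
After 2 (thin lens f=28): x=-13.4000 theta=11/140 (≈0.0786)
After 3 (propagate distance d=15): x=-1711/140 (≈-12.2214) theta=11/140 (≈0.0786)
After 4 (thin lens f=20): x=-1711/140 (≈-12.2214) theta=1931/2800 (≈0.6896)
Rounded to 4 decimal places: x = -12.2214, theta = 0.6896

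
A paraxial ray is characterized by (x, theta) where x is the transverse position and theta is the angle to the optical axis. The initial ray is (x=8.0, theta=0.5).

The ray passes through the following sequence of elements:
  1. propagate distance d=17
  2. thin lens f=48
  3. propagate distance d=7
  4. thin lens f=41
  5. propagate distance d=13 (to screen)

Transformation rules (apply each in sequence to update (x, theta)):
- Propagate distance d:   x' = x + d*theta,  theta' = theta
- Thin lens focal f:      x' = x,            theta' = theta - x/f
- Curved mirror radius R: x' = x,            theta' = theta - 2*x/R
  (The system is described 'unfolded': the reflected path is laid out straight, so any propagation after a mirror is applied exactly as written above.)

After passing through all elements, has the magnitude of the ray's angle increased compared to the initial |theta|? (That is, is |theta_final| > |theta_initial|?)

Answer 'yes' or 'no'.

Initial: x=8.0000 theta=0.5000
After 1 (propagate distance d=17): x=16.5000 theta=0.5000
After 2 (thin lens f=48): x=16.5000 theta=5/32 (≈0.1563)
After 3 (propagate distance d=7): x=563/32 (≈17.5938) theta=5/32 (≈0.1563)
After 4 (thin lens f=41): x=563/32 (≈17.5938) theta=-179/656 (≈-0.2729)
After 5 (propagate distance d=13 (to screen)): x=18429/1312 (≈14.0465) theta=-179/656 (≈-0.2729)
|theta_initial|=0.5000 |theta_final|=179/656 (≈0.2729) -> not increased

Answer: no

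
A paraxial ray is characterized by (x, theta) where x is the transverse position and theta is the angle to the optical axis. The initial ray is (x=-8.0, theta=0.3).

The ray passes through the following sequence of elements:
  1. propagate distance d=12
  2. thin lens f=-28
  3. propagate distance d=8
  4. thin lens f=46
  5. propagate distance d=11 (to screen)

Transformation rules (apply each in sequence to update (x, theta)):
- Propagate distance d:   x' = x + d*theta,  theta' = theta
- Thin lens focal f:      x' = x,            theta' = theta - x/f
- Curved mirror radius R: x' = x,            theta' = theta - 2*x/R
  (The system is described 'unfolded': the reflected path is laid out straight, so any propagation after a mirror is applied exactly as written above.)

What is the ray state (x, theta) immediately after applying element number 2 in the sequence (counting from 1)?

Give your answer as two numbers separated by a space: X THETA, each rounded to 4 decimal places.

Answer: -4.4000 0.1429

Derivation:
Initial: x=-8.0000 theta=0.3000
After 1 (propagate distance d=12): x=-4.4000 theta=0.3000
After 2 (thin lens f=-28): x=-4.4000 theta=1/7 (≈0.1429)
Rounded to 4 decimal places: x = -4.4000, theta = 0.1429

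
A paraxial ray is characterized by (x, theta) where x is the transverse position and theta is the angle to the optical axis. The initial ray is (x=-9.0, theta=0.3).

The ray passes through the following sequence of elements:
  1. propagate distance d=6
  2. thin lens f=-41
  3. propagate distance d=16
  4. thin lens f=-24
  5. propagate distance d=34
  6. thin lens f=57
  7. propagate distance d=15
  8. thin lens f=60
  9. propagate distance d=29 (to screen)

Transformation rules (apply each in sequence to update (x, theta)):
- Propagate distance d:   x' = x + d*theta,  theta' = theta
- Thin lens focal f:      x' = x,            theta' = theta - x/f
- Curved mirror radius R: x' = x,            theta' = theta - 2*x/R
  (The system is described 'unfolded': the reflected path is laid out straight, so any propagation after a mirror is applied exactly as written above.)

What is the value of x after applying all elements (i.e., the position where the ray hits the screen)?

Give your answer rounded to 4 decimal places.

Initial: x=-9.0000 theta=0.3000
After 1 (propagate distance d=6): x=-7.2000 theta=0.3000
After 2 (thin lens f=-41): x=-7.2000 theta=51/410 (≈0.1244)
After 3 (propagate distance d=16): x=-1068/205 (≈-5.2098) theta=51/410 (≈0.1244)
After 4 (thin lens f=-24): x=-1068/205 (≈-5.2098) theta=-19/205 (≈-0.0927)
After 5 (propagate distance d=34): x=-1714/205 (≈-8.3610) theta=-19/205 (≈-0.0927)
After 6 (thin lens f=57): x=-1714/205 (≈-8.3610) theta=631/11685 (≈0.0540)
After 7 (propagate distance d=15): x=-29411/3895 (≈-7.5510) theta=631/11685 (≈0.0540)
After 8 (thin lens f=60): x=-29411/3895 (≈-7.5510) theta=42031/233700 (≈0.1799)
After 9 (propagate distance d=29 (to screen)): x=-545761/233700 (≈-2.3353) theta=42031/233700 (≈0.1799)
Rounded to 4 decimal places: x = -2.3353

Answer: -2.3353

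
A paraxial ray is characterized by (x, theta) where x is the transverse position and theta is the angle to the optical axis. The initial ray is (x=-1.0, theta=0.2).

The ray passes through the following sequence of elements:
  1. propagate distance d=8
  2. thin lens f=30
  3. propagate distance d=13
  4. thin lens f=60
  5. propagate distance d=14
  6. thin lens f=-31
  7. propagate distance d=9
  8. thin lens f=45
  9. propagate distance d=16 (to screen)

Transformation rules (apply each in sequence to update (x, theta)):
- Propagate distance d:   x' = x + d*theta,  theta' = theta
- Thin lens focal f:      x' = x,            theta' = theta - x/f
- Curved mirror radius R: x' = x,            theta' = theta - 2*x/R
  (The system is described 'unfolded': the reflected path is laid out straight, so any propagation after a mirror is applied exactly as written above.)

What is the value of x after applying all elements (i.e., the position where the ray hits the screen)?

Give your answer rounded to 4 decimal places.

Initial: x=-1.0000 theta=0.2000
After 1 (propagate distance d=8): x=0.6000 theta=0.2000
After 2 (thin lens f=30): x=0.6000 theta=0.1800
After 3 (propagate distance d=13): x=2.9400 theta=0.1800
After 4 (thin lens f=60): x=2.9400 theta=0.1310
After 5 (propagate distance d=14): x=4.7740 theta=0.1310
After 6 (thin lens f=-31): x=4.7740 theta=0.2850
After 7 (propagate distance d=9): x=7.3390 theta=0.2850
After 8 (thin lens f=45): x=7.3390 theta=2743/22500 (≈0.1219)
After 9 (propagate distance d=16 (to screen)): x=418031/45000 (≈9.2896) theta=2743/22500 (≈0.1219)
Rounded to 4 decimal places: x = 9.2896

Answer: 9.2896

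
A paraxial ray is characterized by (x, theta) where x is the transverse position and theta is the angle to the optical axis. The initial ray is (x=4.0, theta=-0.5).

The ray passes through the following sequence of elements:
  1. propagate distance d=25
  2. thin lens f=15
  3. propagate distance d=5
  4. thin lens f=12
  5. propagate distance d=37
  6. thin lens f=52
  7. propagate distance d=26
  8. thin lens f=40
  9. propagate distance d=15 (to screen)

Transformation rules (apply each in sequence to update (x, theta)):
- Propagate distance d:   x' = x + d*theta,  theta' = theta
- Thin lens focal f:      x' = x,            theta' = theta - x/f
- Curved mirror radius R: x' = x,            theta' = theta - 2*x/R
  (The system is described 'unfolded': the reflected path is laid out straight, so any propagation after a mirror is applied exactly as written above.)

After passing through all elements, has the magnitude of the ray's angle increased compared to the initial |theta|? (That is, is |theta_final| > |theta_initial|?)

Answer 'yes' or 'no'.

Answer: no

Derivation:
Initial: x=4.0000 theta=-0.5000
After 1 (propagate distance d=25): x=-8.5000 theta=-0.5000
After 2 (thin lens f=15): x=-8.5000 theta=1/15 (≈0.0667)
After 3 (propagate distance d=5): x=-49/6 (≈-8.1667) theta=1/15 (≈0.0667)
After 4 (thin lens f=12): x=-49/6 (≈-8.1667) theta=269/360 (≈0.7472)
After 5 (propagate distance d=37): x=7013/360 (≈19.4806) theta=269/360 (≈0.7472)
After 6 (thin lens f=52): x=7013/360 (≈19.4806) theta=155/416 (≈0.3726)
After 7 (propagate distance d=26): x=21001/720 (≈29.1681) theta=155/416 (≈0.3726)
After 8 (thin lens f=40): x=21001/720 (≈29.1681) theta=-133513/374400 (≈-0.3566)
After 9 (propagate distance d=15 (to screen)): x=356713/14976 (≈23.8190) theta=-133513/374400 (≈-0.3566)
|theta_initial|=0.5000 |theta_final|=133513/374400 (≈0.3566) -> not increased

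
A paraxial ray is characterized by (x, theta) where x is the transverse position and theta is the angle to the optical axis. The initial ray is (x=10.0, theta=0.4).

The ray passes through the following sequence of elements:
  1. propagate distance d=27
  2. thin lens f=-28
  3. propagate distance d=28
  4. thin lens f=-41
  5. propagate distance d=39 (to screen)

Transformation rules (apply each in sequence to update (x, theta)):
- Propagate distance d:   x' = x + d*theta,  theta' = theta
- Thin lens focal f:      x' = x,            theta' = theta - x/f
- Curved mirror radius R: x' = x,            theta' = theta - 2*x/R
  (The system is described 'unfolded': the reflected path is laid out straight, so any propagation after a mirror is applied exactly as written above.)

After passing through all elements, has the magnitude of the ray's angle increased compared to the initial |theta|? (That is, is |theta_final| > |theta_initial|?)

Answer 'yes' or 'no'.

Answer: yes

Derivation:
Initial: x=10.0000 theta=0.4000
After 1 (propagate distance d=27): x=20.8000 theta=0.4000
After 2 (thin lens f=-28): x=20.8000 theta=8/7 (≈1.1429)
After 3 (propagate distance d=28): x=52.8000 theta=8/7 (≈1.1429)
After 4 (thin lens f=-41): x=52.8000 theta=3488/1435 (≈2.4307)
After 5 (propagate distance d=39 (to screen)): x=42360/287 (≈147.5958) theta=3488/1435 (≈2.4307)
|theta_initial|=0.4000 |theta_final|=3488/1435 (≈2.4307) -> increased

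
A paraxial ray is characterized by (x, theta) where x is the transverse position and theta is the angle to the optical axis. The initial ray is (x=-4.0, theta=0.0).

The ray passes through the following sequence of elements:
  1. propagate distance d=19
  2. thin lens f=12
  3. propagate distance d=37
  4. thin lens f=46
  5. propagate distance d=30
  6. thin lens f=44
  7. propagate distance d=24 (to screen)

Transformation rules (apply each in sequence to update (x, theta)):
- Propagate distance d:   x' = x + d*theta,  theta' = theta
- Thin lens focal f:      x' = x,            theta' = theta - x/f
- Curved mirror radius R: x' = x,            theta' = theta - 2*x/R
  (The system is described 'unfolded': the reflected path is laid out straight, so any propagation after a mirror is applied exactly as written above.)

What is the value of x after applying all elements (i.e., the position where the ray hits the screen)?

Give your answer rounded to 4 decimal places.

Answer: 9.5152

Derivation:
Initial: x=-4.0000 theta=0.0000
After 1 (propagate distance d=19): x=-4.0000 theta=0.0000
After 2 (thin lens f=12): x=-4.0000 theta=1/3 (≈0.3333)
After 3 (propagate distance d=37): x=25/3 (≈8.3333) theta=1/3 (≈0.3333)
After 4 (thin lens f=46): x=25/3 (≈8.3333) theta=7/46 (≈0.1522)
After 5 (propagate distance d=30): x=890/69 (≈12.8986) theta=7/46 (≈0.1522)
After 6 (thin lens f=44): x=890/69 (≈12.8986) theta=-107/759 (≈-0.1410)
After 7 (propagate distance d=24 (to screen)): x=314/33 (≈9.5152) theta=-107/759 (≈-0.1410)
Rounded to 4 decimal places: x = 9.5152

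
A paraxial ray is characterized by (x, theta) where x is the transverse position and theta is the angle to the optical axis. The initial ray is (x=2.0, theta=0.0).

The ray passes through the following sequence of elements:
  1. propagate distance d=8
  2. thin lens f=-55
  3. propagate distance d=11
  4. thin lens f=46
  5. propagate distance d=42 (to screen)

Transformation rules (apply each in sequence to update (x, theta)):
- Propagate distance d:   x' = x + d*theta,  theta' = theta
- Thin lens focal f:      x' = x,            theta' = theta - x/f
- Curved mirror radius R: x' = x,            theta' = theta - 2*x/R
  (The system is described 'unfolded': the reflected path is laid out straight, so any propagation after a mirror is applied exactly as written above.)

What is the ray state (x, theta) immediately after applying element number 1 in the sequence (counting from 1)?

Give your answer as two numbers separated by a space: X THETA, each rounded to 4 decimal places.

Answer: 2.0000 0.0000

Derivation:
Initial: x=2.0000 theta=0.0000
After 1 (propagate distance d=8): x=2.0000 theta=0.0000
Rounded to 4 decimal places: x = 2.0000, theta = 0.0000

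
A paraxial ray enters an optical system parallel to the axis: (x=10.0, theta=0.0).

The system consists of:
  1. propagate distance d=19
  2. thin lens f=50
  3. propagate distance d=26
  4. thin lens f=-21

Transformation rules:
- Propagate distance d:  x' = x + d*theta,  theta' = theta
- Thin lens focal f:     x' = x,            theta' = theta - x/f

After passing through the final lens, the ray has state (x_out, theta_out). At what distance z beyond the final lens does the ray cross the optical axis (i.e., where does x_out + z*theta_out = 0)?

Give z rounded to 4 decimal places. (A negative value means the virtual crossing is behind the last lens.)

Answer: -168.0000

Derivation:
Initial: x=10.0000 theta=0.0000
After 1 (propagate distance d=19): x=10.0000 theta=0.0000
After 2 (thin lens f=50): x=10.0000 theta=-0.2000
After 3 (propagate distance d=26): x=4.8000 theta=-0.2000
After 4 (thin lens f=-21): x=4.8000 theta=1/35 (≈0.0286)
z_focus = -x_out/theta_out = -(4.8000)/(1/35) = -168.0000
Rounded to 4 decimal places: z = -168.0000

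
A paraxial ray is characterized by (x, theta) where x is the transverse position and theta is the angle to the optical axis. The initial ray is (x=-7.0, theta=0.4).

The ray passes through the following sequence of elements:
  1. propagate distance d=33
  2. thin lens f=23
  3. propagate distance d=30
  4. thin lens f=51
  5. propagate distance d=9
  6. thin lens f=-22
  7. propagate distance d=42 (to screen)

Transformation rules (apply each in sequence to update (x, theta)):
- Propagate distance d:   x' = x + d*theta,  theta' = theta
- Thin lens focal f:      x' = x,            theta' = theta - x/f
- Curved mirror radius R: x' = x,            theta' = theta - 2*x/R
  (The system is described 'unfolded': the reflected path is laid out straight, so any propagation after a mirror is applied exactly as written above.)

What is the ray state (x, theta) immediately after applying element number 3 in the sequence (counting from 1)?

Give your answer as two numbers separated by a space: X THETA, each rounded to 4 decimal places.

Answer: 10.1130 0.1304

Derivation:
Initial: x=-7.0000 theta=0.4000
After 1 (propagate distance d=33): x=6.2000 theta=0.4000
After 2 (thin lens f=23): x=6.2000 theta=3/23 (≈0.1304)
After 3 (propagate distance d=30): x=1163/115 (≈10.1130) theta=3/23 (≈0.1304)
Rounded to 4 decimal places: x = 10.1130, theta = 0.1304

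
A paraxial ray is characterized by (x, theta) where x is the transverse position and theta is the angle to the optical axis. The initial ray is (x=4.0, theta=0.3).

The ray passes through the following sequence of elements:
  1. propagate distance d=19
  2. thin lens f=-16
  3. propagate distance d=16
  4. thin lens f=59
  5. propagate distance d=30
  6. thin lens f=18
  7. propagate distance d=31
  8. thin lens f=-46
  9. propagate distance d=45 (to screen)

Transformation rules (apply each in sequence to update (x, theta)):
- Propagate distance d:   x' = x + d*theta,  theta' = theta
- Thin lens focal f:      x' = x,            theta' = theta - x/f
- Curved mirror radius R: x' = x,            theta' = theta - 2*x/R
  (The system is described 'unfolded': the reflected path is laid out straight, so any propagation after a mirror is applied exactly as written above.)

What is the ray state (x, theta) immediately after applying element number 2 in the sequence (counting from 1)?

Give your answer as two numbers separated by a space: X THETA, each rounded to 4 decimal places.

Answer: 9.7000 0.9063

Derivation:
Initial: x=4.0000 theta=0.3000
After 1 (propagate distance d=19): x=9.7000 theta=0.3000
After 2 (thin lens f=-16): x=9.7000 theta=29/32 (≈0.9063)
Rounded to 4 decimal places: x = 9.7000, theta = 0.9063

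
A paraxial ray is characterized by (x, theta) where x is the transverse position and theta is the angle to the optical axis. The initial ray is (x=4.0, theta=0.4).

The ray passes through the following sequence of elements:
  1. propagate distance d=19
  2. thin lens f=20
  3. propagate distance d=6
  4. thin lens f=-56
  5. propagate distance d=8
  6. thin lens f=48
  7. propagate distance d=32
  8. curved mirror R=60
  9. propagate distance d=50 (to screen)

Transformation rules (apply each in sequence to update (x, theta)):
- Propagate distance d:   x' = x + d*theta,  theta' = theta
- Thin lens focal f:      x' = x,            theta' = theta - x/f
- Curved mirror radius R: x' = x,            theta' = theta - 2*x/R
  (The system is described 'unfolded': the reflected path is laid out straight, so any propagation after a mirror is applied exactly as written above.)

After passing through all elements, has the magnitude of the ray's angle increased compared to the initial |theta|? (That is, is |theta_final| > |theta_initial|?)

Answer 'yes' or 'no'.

Answer: no

Derivation:
Initial: x=4.0000 theta=0.4000
After 1 (propagate distance d=19): x=11.6000 theta=0.4000
After 2 (thin lens f=20): x=11.6000 theta=-0.1800
After 3 (propagate distance d=6): x=10.5200 theta=-0.1800
After 4 (thin lens f=-56): x=10.5200 theta=11/1400 (≈0.0079)
After 5 (propagate distance d=8): x=1852/175 (≈10.5829) theta=11/1400 (≈0.0079)
After 6 (thin lens f=48): x=1852/175 (≈10.5829) theta=-893/4200 (≈-0.2126)
After 7 (propagate distance d=32): x=1984/525 (≈3.7790) theta=-893/4200 (≈-0.2126)
After 8 (curved mirror R=60): x=1984/525 (≈3.7790) theta=-21331/63000 (≈-0.3386)
After 9 (propagate distance d=50 (to screen)): x=-82847/6300 (≈-13.1503) theta=-21331/63000 (≈-0.3386)
|theta_initial|=0.4000 |theta_final|=21331/63000 (≈0.3386) -> not increased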